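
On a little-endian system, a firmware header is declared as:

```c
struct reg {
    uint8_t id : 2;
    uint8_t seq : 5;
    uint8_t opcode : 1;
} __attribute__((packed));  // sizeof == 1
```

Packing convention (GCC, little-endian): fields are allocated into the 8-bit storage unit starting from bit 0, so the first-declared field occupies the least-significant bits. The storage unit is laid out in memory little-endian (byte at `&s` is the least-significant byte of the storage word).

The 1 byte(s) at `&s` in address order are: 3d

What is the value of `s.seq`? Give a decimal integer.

[0]=0x3d (little-endian) → word 0x3d
id [0+:2] = (word>>0) & 0x3 = 1
seq [2+:5] = (word>>2) & 0x1f = 15  ←
opcode [7+:1] = (word>>7) & 0x1 = 0

15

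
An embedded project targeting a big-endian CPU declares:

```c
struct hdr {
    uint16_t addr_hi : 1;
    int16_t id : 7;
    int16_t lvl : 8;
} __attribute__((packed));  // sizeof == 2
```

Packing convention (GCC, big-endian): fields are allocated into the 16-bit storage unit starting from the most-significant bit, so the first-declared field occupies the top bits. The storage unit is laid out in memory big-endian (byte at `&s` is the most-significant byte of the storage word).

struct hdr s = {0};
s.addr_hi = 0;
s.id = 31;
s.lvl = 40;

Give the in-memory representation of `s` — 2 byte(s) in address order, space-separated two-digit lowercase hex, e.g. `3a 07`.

1f 28

addr_hi:1 = 0 → 0x0 << 15 → word 0x0000
id:7 = 31 → 0x1f << 8 → word 0x1f00
lvl:8 = 40 → 0x28 << 0 → word 0x1f28
word = 0x1f28 → big-endian bytes:
  [0]=0x1f  [1]=0x28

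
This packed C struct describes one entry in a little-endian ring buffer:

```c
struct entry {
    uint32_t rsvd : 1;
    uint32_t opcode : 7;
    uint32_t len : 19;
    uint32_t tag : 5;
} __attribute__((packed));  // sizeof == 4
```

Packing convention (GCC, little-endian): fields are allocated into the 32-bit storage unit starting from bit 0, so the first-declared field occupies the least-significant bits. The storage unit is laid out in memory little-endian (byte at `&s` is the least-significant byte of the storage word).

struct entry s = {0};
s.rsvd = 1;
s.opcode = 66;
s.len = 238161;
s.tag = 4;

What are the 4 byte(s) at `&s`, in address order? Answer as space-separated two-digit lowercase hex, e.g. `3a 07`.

85 51 a2 23

rsvd (1b) val=1 bits=0x1 at bit 0: 0x00000001
opcode (7b) val=66 bits=0x42 at bit 1: 0x00000085
len (19b) val=238161 bits=0x3a251 at bit 8: 0x03a25185
tag (5b) val=4 bits=0x4 at bit 27: 0x23a25185
word = 0x23a25185 → little-endian bytes:
  [0]=0x85  [1]=0x51  [2]=0xa2  [3]=0x23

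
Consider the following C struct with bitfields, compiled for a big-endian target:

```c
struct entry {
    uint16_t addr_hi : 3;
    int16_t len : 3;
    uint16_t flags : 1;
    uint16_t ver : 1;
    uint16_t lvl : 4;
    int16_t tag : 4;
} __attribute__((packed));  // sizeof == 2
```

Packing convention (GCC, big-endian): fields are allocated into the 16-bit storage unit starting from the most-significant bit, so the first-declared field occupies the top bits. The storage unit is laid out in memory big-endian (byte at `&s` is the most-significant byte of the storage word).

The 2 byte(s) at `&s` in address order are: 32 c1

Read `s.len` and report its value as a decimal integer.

-4

[0]=0x32 [1]=0xc1 (big-endian) → word 0x32c1
addr_hi:3 @ bit 13 → (0x32c1>>13)&0x7 = 0x1
len:3 @ bit 10 → (0x32c1>>10)&0x7 = 0x4  ←
flags:1 @ bit 9 → (0x32c1>>9)&0x1 = 0x1
ver:1 @ bit 8 → (0x32c1>>8)&0x1 = 0x0
lvl:4 @ bit 4 → (0x32c1>>4)&0xf = 0xc
tag:4 @ bit 0 → (0x32c1>>0)&0xf = 0x1
len signed 3b, MSB=1: 4 - 8 = -4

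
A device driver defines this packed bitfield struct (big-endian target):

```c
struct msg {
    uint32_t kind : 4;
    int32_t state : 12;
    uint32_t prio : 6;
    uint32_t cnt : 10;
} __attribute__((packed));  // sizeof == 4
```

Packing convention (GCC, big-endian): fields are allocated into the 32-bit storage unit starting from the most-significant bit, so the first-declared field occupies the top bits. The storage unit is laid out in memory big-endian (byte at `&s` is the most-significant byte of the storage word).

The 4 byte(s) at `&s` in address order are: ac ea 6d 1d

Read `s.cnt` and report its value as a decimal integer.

285

[0]=0xac [1]=0xea [2]=0x6d [3]=0x1d (big-endian) → word 0xacea6d1d
kind:4 @ bit 28 → (0xacea6d1d>>28)&0xf = 0xa
state:12 @ bit 16 → (0xacea6d1d>>16)&0xfff = 0xcea
prio:6 @ bit 10 → (0xacea6d1d>>10)&0x3f = 0x1b
cnt:10 @ bit 0 → (0xacea6d1d>>0)&0x3ff = 0x11d  ←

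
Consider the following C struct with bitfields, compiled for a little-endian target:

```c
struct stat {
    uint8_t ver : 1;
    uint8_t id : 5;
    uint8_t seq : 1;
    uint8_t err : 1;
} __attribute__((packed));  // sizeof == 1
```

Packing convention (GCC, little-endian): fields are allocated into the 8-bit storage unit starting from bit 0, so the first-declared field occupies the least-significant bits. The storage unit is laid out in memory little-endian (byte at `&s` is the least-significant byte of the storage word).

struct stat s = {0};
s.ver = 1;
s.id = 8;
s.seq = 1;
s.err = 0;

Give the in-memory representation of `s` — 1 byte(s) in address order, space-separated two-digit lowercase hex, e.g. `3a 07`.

51

ver:1 = 1 → 0x1 << 0 → word 0x01
id:5 = 8 → 0x8 << 1 → word 0x11
seq:1 = 1 → 0x1 << 6 → word 0x51
err:1 = 0 → 0x0 << 7 → word 0x51
word = 0x51 → little-endian bytes:
  [0]=0x51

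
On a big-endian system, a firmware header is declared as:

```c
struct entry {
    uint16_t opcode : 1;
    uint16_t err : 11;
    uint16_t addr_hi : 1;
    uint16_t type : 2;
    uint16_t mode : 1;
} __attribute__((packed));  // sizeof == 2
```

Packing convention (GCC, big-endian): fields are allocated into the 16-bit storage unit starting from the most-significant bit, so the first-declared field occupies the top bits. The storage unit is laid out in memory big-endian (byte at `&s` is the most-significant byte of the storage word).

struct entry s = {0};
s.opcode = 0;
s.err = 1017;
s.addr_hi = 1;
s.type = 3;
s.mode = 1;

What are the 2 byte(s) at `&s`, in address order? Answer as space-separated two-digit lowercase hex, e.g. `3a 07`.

3f 9f

[15+:1] opcode=0 & 0x1 = 0x0; word=0x0000
[4+:11] err=1017 & 0x7ff = 0x3f9; word=0x3f90
[3+:1] addr_hi=1 & 0x1 = 0x1; word=0x3f98
[1+:2] type=3 & 0x3 = 0x3; word=0x3f9e
[0+:1] mode=1 & 0x1 = 0x1; word=0x3f9f
word = 0x3f9f → big-endian bytes:
  [0]=0x3f  [1]=0x9f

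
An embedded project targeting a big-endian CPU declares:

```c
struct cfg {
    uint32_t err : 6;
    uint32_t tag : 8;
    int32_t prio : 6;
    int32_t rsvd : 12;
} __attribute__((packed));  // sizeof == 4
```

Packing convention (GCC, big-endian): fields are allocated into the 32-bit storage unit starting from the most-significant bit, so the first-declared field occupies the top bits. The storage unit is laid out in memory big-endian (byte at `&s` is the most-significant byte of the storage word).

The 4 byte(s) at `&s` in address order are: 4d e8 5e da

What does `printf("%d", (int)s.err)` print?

[0]=0x4d [1]=0xe8 [2]=0x5e [3]=0xda (big-endian) → word 0x4de85eda
err [26+:6] = (word>>26) & 0x3f = 19  ←
tag [18+:8] = (word>>18) & 0xff = 122
prio [12+:6] = (word>>12) & 0x3f = 5
rsvd [0+:12] = (word>>0) & 0xfff = 3802

19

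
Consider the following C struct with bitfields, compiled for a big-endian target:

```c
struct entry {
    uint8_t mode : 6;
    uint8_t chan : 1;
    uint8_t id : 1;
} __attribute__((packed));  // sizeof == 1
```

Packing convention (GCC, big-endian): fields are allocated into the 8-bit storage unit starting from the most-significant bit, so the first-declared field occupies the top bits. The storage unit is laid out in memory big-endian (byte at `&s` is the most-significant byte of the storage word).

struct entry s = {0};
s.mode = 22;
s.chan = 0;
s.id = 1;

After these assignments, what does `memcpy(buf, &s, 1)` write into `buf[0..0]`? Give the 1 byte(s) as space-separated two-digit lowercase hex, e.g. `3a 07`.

mode (6b) val=22 bits=0x16 at bit 2: 0x58
chan (1b) val=0 bits=0x0 at bit 1: 0x58
id (1b) val=1 bits=0x1 at bit 0: 0x59
word = 0x59 → big-endian bytes:
  [0]=0x59

59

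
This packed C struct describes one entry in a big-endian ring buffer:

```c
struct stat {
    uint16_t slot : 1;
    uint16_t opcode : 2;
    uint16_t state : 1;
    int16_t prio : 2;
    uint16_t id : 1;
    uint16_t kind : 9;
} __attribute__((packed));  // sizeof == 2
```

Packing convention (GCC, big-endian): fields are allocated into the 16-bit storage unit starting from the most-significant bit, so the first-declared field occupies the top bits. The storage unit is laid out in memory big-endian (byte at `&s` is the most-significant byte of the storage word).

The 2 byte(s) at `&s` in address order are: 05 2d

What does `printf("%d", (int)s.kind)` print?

301

[0]=0x05 [1]=0x2d (big-endian) → word 0x052d
slot:1 @ bit 15 → (0x052d>>15)&0x1 = 0x0
opcode:2 @ bit 13 → (0x052d>>13)&0x3 = 0x0
state:1 @ bit 12 → (0x052d>>12)&0x1 = 0x0
prio:2 @ bit 10 → (0x052d>>10)&0x3 = 0x1
id:1 @ bit 9 → (0x052d>>9)&0x1 = 0x0
kind:9 @ bit 0 → (0x052d>>0)&0x1ff = 0x12d  ←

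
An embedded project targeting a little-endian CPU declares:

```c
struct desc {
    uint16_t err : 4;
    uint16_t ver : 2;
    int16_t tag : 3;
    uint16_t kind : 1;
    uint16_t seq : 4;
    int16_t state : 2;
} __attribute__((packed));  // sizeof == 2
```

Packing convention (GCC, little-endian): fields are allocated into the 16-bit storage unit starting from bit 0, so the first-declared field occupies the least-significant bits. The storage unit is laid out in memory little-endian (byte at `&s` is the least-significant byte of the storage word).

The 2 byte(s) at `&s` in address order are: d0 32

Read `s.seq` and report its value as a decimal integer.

[0]=0xd0 [1]=0x32 (little-endian) → word 0x32d0
err [0+:4] = (word>>0) & 0xf = 0
ver [4+:2] = (word>>4) & 0x3 = 1
tag [6+:3] = (word>>6) & 0x7 = 3
kind [9+:1] = (word>>9) & 0x1 = 1
seq [10+:4] = (word>>10) & 0xf = 12  ←
state [14+:2] = (word>>14) & 0x3 = 0

12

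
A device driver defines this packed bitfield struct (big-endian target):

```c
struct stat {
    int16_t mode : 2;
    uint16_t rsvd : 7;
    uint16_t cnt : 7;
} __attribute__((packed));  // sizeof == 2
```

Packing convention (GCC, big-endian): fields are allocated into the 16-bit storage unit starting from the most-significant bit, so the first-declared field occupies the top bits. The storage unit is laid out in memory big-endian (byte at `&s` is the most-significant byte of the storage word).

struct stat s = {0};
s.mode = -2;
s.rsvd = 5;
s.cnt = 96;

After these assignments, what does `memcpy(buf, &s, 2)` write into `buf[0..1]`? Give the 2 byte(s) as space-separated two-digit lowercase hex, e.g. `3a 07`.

82 e0

[14+:2] mode=-2 & 0x3 = 0x2; word=0x8000
[7+:7] rsvd=5 & 0x7f = 0x5; word=0x8280
[0+:7] cnt=96 & 0x7f = 0x60; word=0x82e0
word = 0x82e0 → big-endian bytes:
  [0]=0x82  [1]=0xe0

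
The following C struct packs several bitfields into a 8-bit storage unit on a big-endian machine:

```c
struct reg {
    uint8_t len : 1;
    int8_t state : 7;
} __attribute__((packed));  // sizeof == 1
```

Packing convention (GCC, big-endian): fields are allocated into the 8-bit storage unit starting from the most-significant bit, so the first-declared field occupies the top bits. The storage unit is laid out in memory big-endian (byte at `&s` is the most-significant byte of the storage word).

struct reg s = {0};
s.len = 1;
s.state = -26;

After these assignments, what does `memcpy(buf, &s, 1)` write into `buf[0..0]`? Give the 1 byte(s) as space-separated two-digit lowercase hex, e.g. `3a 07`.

len:1 = 1 → 0x1 << 7 → word 0x80
state:7 = -26 → 0x66 << 0 → word 0xe6
word = 0xe6 → big-endian bytes:
  [0]=0xe6

e6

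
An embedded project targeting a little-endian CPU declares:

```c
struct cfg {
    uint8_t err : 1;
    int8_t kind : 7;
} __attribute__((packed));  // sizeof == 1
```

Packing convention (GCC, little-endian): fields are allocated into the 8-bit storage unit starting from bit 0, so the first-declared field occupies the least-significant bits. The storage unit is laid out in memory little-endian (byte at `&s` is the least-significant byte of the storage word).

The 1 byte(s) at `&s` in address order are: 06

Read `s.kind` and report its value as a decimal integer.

3

[0]=0x06 (little-endian) → word 0x06
err [0+:1] = (word>>0) & 0x1 = 0
kind [1+:7] = (word>>1) & 0x7f = 3  ←
kind signed 7b, MSB=0: value = 3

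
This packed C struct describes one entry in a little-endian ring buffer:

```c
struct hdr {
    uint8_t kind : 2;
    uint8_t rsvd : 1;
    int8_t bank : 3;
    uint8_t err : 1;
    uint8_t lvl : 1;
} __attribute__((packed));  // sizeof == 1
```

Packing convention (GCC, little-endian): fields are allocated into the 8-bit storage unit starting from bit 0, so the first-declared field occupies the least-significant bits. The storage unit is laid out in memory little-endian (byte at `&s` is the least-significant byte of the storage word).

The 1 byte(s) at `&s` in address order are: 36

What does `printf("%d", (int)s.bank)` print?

-2

[0]=0x36 (little-endian) → word 0x36
kind [0+:2] = (word>>0) & 0x3 = 2
rsvd [2+:1] = (word>>2) & 0x1 = 1
bank [3+:3] = (word>>3) & 0x7 = 6  ←
err [6+:1] = (word>>6) & 0x1 = 0
lvl [7+:1] = (word>>7) & 0x1 = 0
bank signed 3b, MSB=1: 6 - 8 = -2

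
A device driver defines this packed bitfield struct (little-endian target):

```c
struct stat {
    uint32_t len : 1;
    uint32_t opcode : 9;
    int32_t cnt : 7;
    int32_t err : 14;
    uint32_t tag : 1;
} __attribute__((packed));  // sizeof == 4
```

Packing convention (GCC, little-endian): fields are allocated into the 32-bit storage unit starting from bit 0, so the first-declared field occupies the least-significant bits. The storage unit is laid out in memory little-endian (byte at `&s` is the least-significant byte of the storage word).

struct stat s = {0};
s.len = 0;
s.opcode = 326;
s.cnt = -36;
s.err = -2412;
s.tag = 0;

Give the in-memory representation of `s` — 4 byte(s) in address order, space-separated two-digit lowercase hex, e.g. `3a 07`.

8c 72 29 6d

[0+:1] len=0 & 0x1 = 0x0; word=0x00000000
[1+:9] opcode=326 & 0x1ff = 0x146; word=0x0000028c
[10+:7] cnt=-36 & 0x7f = 0x5c; word=0x0001728c
[17+:14] err=-2412 & 0x3fff = 0x3694; word=0x6d29728c
[31+:1] tag=0 & 0x1 = 0x0; word=0x6d29728c
word = 0x6d29728c → little-endian bytes:
  [0]=0x8c  [1]=0x72  [2]=0x29  [3]=0x6d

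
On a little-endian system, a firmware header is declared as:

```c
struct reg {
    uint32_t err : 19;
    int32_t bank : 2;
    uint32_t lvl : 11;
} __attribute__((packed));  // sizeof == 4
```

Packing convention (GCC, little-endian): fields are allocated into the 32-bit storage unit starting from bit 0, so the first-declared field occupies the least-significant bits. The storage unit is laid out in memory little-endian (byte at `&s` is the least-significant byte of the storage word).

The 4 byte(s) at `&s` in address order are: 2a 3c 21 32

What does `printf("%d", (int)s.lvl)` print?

[0]=0x2a [1]=0x3c [2]=0x21 [3]=0x32 (little-endian) → word 0x32213c2a
err [0+:19] = (word>>0) & 0x7ffff = 80938
bank [19+:2] = (word>>19) & 0x3 = 0
lvl [21+:11] = (word>>21) & 0x7ff = 401  ←

401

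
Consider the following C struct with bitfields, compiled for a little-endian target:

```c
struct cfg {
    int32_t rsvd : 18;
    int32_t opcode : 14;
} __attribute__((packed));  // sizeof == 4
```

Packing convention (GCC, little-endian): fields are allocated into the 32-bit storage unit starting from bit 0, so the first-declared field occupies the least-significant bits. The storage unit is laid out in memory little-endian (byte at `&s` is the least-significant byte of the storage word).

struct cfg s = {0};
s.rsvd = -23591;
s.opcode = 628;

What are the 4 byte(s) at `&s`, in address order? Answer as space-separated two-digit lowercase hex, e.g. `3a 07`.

[0+:18] rsvd=-23591 & 0x3ffff = 0x3a3d9; word=0x0003a3d9
[18+:14] opcode=628 & 0x3fff = 0x274; word=0x09d3a3d9
word = 0x09d3a3d9 → little-endian bytes:
  [0]=0xd9  [1]=0xa3  [2]=0xd3  [3]=0x09

d9 a3 d3 09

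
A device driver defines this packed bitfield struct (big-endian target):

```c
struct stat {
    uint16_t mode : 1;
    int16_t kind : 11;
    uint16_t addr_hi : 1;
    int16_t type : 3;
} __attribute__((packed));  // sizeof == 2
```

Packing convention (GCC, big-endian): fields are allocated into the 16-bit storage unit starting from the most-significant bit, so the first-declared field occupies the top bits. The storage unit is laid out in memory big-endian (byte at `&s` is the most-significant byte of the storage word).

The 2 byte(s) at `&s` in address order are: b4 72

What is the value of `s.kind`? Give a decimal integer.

839

[0]=0xb4 [1]=0x72 (big-endian) → word 0xb472
mode [15+:1] = (word>>15) & 0x1 = 1
kind [4+:11] = (word>>4) & 0x7ff = 839  ←
addr_hi [3+:1] = (word>>3) & 0x1 = 0
type [0+:3] = (word>>0) & 0x7 = 2
kind signed 11b, MSB=0: value = 839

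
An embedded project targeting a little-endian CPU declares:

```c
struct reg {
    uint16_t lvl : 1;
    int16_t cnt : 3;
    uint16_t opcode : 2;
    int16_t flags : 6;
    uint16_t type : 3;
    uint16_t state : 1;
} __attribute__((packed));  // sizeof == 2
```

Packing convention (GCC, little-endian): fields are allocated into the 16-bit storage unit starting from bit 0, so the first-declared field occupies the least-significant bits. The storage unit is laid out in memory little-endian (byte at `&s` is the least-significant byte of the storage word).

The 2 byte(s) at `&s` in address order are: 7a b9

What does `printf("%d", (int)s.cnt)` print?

[0]=0x7a [1]=0xb9 (little-endian) → word 0xb97a
lvl:1 @ bit 0 → (0xb97a>>0)&0x1 = 0x0
cnt:3 @ bit 1 → (0xb97a>>1)&0x7 = 0x5  ←
opcode:2 @ bit 4 → (0xb97a>>4)&0x3 = 0x3
flags:6 @ bit 6 → (0xb97a>>6)&0x3f = 0x25
type:3 @ bit 12 → (0xb97a>>12)&0x7 = 0x3
state:1 @ bit 15 → (0xb97a>>15)&0x1 = 0x1
cnt signed 3b, MSB=1: 5 - 8 = -3

-3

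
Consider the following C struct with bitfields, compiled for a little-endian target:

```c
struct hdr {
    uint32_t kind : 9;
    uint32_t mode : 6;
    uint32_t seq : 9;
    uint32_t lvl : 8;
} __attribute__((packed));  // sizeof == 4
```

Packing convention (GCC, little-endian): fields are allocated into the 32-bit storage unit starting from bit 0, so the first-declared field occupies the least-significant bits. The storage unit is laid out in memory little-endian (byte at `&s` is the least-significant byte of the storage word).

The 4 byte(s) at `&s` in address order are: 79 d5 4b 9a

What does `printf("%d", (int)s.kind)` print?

[0]=0x79 [1]=0xd5 [2]=0x4b [3]=0x9a (little-endian) → word 0x9a4bd579
kind [0+:9] = (word>>0) & 0x1ff = 377  ←
mode [9+:6] = (word>>9) & 0x3f = 42
seq [15+:9] = (word>>15) & 0x1ff = 151
lvl [24+:8] = (word>>24) & 0xff = 154

377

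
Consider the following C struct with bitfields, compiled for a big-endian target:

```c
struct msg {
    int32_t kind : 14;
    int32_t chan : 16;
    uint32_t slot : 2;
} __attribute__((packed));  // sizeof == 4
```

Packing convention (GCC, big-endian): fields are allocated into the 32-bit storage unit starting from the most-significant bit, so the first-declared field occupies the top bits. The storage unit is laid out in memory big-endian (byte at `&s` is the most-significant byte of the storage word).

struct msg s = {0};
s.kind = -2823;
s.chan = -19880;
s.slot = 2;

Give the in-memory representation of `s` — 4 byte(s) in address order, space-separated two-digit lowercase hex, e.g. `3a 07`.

[18+:14] kind=-2823 & 0x3fff = 0x34f9; word=0xd3e40000
[2+:16] chan=-19880 & 0xffff = 0xb258; word=0xd3e6c960
[0+:2] slot=2 & 0x3 = 0x2; word=0xd3e6c962
word = 0xd3e6c962 → big-endian bytes:
  [0]=0xd3  [1]=0xe6  [2]=0xc9  [3]=0x62

d3 e6 c9 62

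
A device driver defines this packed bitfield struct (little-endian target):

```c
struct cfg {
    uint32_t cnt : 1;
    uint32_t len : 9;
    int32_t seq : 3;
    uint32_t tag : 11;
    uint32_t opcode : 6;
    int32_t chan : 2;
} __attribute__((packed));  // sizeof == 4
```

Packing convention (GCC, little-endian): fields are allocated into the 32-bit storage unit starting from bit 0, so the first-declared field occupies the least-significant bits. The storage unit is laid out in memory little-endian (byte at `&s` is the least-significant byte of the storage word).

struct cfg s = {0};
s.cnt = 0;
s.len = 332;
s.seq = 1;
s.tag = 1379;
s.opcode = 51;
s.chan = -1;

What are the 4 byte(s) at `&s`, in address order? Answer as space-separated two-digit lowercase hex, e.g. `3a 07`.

98 66 ac f3

[0+:1] cnt=0 & 0x1 = 0x0; word=0x00000000
[1+:9] len=332 & 0x1ff = 0x14c; word=0x00000298
[10+:3] seq=1 & 0x7 = 0x1; word=0x00000698
[13+:11] tag=1379 & 0x7ff = 0x563; word=0x00ac6698
[24+:6] opcode=51 & 0x3f = 0x33; word=0x33ac6698
[30+:2] chan=-1 & 0x3 = 0x3; word=0xf3ac6698
word = 0xf3ac6698 → little-endian bytes:
  [0]=0x98  [1]=0x66  [2]=0xac  [3]=0xf3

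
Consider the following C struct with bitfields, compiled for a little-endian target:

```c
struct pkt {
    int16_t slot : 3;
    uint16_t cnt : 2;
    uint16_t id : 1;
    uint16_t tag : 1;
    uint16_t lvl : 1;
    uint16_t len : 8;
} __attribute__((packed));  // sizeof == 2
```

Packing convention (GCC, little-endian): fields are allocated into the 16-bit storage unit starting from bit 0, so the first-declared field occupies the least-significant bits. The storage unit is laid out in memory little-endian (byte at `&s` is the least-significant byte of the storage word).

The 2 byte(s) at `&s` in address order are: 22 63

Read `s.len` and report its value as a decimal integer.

99

[0]=0x22 [1]=0x63 (little-endian) → word 0x6322
slot:3 @ bit 0 → (0x6322>>0)&0x7 = 0x2
cnt:2 @ bit 3 → (0x6322>>3)&0x3 = 0x0
id:1 @ bit 5 → (0x6322>>5)&0x1 = 0x1
tag:1 @ bit 6 → (0x6322>>6)&0x1 = 0x0
lvl:1 @ bit 7 → (0x6322>>7)&0x1 = 0x0
len:8 @ bit 8 → (0x6322>>8)&0xff = 0x63  ←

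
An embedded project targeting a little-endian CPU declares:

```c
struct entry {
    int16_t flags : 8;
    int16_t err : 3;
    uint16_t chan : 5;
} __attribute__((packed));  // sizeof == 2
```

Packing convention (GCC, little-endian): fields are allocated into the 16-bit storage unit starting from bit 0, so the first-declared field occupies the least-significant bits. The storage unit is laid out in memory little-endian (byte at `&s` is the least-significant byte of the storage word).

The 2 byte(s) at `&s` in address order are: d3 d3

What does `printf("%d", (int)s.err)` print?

3

[0]=0xd3 [1]=0xd3 (little-endian) → word 0xd3d3
flags:8 @ bit 0 → (0xd3d3>>0)&0xff = 0xd3
err:3 @ bit 8 → (0xd3d3>>8)&0x7 = 0x3  ←
chan:5 @ bit 11 → (0xd3d3>>11)&0x1f = 0x1a
err signed 3b, MSB=0: value = 3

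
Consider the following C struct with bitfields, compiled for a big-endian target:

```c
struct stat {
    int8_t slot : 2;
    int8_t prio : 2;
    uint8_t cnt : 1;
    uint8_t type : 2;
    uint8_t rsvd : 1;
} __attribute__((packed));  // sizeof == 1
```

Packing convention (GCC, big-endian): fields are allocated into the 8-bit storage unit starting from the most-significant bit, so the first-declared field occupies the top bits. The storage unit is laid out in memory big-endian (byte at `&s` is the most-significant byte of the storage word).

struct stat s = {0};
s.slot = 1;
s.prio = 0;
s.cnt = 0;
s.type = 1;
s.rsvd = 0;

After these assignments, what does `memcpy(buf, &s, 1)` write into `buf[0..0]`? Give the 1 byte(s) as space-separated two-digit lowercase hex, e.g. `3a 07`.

42

[6+:2] slot=1 & 0x3 = 0x1; word=0x40
[4+:2] prio=0 & 0x3 = 0x0; word=0x40
[3+:1] cnt=0 & 0x1 = 0x0; word=0x40
[1+:2] type=1 & 0x3 = 0x1; word=0x42
[0+:1] rsvd=0 & 0x1 = 0x0; word=0x42
word = 0x42 → big-endian bytes:
  [0]=0x42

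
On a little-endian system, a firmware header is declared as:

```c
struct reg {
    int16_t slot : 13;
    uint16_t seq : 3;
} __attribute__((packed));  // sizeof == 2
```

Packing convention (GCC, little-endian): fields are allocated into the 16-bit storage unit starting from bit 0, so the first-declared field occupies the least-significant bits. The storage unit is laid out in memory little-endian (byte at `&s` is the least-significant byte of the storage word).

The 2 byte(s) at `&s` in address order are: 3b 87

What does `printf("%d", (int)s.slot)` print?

[0]=0x3b [1]=0x87 (little-endian) → word 0x873b
slot:13 @ bit 0 → (0x873b>>0)&0x1fff = 0x73b  ←
seq:3 @ bit 13 → (0x873b>>13)&0x7 = 0x4
slot signed 13b, MSB=0: value = 1851

1851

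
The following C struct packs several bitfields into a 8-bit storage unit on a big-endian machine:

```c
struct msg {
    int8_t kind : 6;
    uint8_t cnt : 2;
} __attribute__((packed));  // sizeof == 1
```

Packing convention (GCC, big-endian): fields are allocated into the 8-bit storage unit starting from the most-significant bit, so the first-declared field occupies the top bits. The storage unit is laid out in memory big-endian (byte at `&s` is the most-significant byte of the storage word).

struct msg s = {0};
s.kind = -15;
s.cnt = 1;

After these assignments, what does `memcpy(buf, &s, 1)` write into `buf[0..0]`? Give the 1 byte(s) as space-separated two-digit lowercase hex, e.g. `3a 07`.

c5

[2+:6] kind=-15 & 0x3f = 0x31; word=0xc4
[0+:2] cnt=1 & 0x3 = 0x1; word=0xc5
word = 0xc5 → big-endian bytes:
  [0]=0xc5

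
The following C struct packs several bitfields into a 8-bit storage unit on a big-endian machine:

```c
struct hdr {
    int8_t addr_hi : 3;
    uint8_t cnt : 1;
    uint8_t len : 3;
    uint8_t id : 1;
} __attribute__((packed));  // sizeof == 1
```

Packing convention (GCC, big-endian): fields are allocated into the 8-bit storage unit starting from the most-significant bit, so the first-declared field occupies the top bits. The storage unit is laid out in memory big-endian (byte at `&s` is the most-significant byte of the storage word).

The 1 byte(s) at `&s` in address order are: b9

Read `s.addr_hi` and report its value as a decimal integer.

[0]=0xb9 (big-endian) → word 0xb9
addr_hi:3 @ bit 5 → (0xb9>>5)&0x7 = 0x5  ←
cnt:1 @ bit 4 → (0xb9>>4)&0x1 = 0x1
len:3 @ bit 1 → (0xb9>>1)&0x7 = 0x4
id:1 @ bit 0 → (0xb9>>0)&0x1 = 0x1
addr_hi signed 3b, MSB=1: 5 - 8 = -3

-3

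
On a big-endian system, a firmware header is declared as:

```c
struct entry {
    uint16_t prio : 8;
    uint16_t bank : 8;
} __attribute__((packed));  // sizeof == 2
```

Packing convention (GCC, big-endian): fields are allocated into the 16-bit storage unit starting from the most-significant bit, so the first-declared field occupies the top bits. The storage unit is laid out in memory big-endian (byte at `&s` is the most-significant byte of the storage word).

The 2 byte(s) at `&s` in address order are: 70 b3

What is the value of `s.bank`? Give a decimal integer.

179

[0]=0x70 [1]=0xb3 (big-endian) → word 0x70b3
prio [8+:8] = (word>>8) & 0xff = 112
bank [0+:8] = (word>>0) & 0xff = 179  ←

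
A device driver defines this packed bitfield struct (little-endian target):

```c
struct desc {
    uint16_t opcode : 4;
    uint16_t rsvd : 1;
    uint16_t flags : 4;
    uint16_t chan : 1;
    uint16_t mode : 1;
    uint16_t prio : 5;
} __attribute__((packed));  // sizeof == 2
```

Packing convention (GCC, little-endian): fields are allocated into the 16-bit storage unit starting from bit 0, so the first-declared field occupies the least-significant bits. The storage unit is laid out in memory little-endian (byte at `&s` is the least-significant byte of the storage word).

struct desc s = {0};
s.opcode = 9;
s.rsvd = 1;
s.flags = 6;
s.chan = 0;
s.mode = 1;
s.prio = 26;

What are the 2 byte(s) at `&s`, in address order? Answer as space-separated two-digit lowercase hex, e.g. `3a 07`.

d9 d4

opcode:4 = 9 → 0x9 << 0 → word 0x0009
rsvd:1 = 1 → 0x1 << 4 → word 0x0019
flags:4 = 6 → 0x6 << 5 → word 0x00d9
chan:1 = 0 → 0x0 << 9 → word 0x00d9
mode:1 = 1 → 0x1 << 10 → word 0x04d9
prio:5 = 26 → 0x1a << 11 → word 0xd4d9
word = 0xd4d9 → little-endian bytes:
  [0]=0xd9  [1]=0xd4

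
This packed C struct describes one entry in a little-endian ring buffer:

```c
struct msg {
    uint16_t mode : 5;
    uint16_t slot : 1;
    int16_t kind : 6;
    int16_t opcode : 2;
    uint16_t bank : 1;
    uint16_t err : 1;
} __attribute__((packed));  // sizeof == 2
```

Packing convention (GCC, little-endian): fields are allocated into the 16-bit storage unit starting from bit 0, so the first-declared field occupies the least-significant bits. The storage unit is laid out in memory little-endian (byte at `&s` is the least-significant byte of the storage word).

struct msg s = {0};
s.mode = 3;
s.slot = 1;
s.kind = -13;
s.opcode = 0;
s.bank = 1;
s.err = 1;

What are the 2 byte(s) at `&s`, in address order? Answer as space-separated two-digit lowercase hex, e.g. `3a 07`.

mode:5 = 3 → 0x3 << 0 → word 0x0003
slot:1 = 1 → 0x1 << 5 → word 0x0023
kind:6 = -13 → 0x33 << 6 → word 0x0ce3
opcode:2 = 0 → 0x0 << 12 → word 0x0ce3
bank:1 = 1 → 0x1 << 14 → word 0x4ce3
err:1 = 1 → 0x1 << 15 → word 0xcce3
word = 0xcce3 → little-endian bytes:
  [0]=0xe3  [1]=0xcc

e3 cc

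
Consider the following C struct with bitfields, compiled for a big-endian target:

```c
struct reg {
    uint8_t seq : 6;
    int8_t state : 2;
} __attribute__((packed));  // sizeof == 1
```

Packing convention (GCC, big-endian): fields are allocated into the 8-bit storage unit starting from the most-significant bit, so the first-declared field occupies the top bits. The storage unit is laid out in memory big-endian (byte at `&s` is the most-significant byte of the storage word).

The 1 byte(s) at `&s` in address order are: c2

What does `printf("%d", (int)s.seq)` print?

[0]=0xc2 (big-endian) → word 0xc2
seq:6 @ bit 2 → (0xc2>>2)&0x3f = 0x30  ←
state:2 @ bit 0 → (0xc2>>0)&0x3 = 0x2

48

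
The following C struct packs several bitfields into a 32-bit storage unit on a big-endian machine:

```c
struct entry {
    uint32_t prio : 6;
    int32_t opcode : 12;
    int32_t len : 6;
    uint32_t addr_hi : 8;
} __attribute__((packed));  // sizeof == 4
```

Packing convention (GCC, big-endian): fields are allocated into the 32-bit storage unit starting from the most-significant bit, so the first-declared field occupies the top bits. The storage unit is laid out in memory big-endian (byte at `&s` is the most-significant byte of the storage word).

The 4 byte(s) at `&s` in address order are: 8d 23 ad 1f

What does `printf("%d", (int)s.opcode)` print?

1166

[0]=0x8d [1]=0x23 [2]=0xad [3]=0x1f (big-endian) → word 0x8d23ad1f
prio:6 @ bit 26 → (0x8d23ad1f>>26)&0x3f = 0x23
opcode:12 @ bit 14 → (0x8d23ad1f>>14)&0xfff = 0x48e  ←
len:6 @ bit 8 → (0x8d23ad1f>>8)&0x3f = 0x2d
addr_hi:8 @ bit 0 → (0x8d23ad1f>>0)&0xff = 0x1f
opcode signed 12b, MSB=0: value = 1166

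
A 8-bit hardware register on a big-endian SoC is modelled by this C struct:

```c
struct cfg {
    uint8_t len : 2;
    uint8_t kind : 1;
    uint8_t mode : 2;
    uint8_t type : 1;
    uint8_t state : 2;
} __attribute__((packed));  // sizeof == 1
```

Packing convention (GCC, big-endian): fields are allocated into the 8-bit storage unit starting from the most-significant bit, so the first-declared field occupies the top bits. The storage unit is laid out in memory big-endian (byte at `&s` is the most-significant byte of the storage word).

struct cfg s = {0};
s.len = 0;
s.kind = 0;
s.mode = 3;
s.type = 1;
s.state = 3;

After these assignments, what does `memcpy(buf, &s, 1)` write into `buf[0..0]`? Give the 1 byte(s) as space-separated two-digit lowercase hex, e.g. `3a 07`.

1f

len (2b) val=0 bits=0x0 at bit 6: 0x00
kind (1b) val=0 bits=0x0 at bit 5: 0x00
mode (2b) val=3 bits=0x3 at bit 3: 0x18
type (1b) val=1 bits=0x1 at bit 2: 0x1c
state (2b) val=3 bits=0x3 at bit 0: 0x1f
word = 0x1f → big-endian bytes:
  [0]=0x1f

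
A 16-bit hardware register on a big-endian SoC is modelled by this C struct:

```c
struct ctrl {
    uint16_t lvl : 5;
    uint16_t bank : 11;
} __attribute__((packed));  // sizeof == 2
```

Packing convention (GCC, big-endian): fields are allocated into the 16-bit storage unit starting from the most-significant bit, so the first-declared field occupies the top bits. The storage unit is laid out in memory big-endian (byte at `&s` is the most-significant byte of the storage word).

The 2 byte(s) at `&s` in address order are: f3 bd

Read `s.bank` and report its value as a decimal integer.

[0]=0xf3 [1]=0xbd (big-endian) → word 0xf3bd
lvl:5 @ bit 11 → (0xf3bd>>11)&0x1f = 0x1e
bank:11 @ bit 0 → (0xf3bd>>0)&0x7ff = 0x3bd  ←

957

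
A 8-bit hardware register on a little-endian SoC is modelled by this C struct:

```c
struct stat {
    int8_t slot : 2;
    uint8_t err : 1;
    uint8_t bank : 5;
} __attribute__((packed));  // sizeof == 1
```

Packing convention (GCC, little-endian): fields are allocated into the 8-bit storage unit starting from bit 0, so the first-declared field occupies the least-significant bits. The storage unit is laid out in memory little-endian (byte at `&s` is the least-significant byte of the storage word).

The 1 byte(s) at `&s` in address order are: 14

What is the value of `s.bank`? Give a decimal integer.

[0]=0x14 (little-endian) → word 0x14
slot [0+:2] = (word>>0) & 0x3 = 0
err [2+:1] = (word>>2) & 0x1 = 1
bank [3+:5] = (word>>3) & 0x1f = 2  ←

2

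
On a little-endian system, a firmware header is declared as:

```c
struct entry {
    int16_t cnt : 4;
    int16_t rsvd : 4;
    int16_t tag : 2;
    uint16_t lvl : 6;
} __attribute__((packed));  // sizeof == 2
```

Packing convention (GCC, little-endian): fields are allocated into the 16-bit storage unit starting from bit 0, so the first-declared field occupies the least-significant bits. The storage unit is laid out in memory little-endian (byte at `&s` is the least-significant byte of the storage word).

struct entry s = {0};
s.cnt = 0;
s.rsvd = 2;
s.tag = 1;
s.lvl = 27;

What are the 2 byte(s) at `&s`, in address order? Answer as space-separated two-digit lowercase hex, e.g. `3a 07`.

cnt:4 = 0 → 0x0 << 0 → word 0x0000
rsvd:4 = 2 → 0x2 << 4 → word 0x0020
tag:2 = 1 → 0x1 << 8 → word 0x0120
lvl:6 = 27 → 0x1b << 10 → word 0x6d20
word = 0x6d20 → little-endian bytes:
  [0]=0x20  [1]=0x6d

20 6d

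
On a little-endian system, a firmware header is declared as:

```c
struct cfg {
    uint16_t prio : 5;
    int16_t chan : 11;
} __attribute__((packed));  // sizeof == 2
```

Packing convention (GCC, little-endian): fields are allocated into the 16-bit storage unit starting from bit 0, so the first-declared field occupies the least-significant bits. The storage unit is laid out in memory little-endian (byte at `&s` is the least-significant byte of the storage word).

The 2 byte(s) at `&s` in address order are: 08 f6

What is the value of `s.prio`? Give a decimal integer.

[0]=0x08 [1]=0xf6 (little-endian) → word 0xf608
prio:5 @ bit 0 → (0xf608>>0)&0x1f = 0x8  ←
chan:11 @ bit 5 → (0xf608>>5)&0x7ff = 0x7b0

8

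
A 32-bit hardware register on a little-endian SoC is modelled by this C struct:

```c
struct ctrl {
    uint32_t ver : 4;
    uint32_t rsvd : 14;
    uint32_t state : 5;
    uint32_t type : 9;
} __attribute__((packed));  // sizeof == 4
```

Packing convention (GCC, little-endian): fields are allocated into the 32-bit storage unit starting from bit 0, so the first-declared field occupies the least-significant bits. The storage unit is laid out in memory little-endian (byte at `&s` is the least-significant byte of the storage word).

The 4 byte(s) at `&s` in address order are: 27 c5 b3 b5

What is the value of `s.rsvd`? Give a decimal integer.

15442

[0]=0x27 [1]=0xc5 [2]=0xb3 [3]=0xb5 (little-endian) → word 0xb5b3c527
ver [0+:4] = (word>>0) & 0xf = 7
rsvd [4+:14] = (word>>4) & 0x3fff = 15442  ←
state [18+:5] = (word>>18) & 0x1f = 12
type [23+:9] = (word>>23) & 0x1ff = 363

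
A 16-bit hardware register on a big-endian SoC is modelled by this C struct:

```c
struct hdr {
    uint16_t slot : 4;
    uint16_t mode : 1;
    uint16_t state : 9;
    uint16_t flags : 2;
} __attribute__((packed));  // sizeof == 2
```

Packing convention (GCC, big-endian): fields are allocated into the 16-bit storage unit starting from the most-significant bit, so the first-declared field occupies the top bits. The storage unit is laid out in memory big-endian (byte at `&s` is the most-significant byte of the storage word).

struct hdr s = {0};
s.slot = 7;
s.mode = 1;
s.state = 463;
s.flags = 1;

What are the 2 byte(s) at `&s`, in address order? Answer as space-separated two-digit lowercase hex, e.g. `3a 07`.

slot:4 = 7 → 0x7 << 12 → word 0x7000
mode:1 = 1 → 0x1 << 11 → word 0x7800
state:9 = 463 → 0x1cf << 2 → word 0x7f3c
flags:2 = 1 → 0x1 << 0 → word 0x7f3d
word = 0x7f3d → big-endian bytes:
  [0]=0x7f  [1]=0x3d

7f 3d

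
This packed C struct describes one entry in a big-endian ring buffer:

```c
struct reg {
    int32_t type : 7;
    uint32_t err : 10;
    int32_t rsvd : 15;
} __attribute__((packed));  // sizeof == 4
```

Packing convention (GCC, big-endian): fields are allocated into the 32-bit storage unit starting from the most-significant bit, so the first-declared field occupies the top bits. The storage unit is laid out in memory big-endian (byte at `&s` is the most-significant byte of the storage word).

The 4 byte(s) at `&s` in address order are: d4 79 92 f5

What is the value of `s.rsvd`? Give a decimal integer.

[0]=0xd4 [1]=0x79 [2]=0x92 [3]=0xf5 (big-endian) → word 0xd47992f5
type [25+:7] = (word>>25) & 0x7f = 106
err [15+:10] = (word>>15) & 0x3ff = 243
rsvd [0+:15] = (word>>0) & 0x7fff = 4853  ←
rsvd signed 15b, MSB=0: value = 4853

4853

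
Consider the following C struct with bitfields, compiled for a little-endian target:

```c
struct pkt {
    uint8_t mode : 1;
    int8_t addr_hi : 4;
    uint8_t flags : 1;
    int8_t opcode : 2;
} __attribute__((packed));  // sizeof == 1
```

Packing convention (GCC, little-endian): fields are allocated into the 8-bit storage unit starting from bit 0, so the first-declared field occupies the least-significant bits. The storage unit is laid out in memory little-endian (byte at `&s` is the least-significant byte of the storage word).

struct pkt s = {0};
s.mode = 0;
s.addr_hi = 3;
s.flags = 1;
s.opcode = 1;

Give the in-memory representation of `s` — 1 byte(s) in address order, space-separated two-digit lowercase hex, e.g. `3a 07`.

66

mode (1b) val=0 bits=0x0 at bit 0: 0x00
addr_hi (4b) val=3 bits=0x3 at bit 1: 0x06
flags (1b) val=1 bits=0x1 at bit 5: 0x26
opcode (2b) val=1 bits=0x1 at bit 6: 0x66
word = 0x66 → little-endian bytes:
  [0]=0x66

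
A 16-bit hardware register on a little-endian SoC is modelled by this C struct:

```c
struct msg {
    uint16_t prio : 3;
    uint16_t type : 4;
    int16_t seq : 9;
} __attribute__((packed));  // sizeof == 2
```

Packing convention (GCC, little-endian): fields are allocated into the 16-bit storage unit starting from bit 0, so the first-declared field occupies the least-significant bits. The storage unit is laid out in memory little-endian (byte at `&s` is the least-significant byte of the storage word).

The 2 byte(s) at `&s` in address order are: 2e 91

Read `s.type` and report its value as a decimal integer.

5

[0]=0x2e [1]=0x91 (little-endian) → word 0x912e
prio:3 @ bit 0 → (0x912e>>0)&0x7 = 0x6
type:4 @ bit 3 → (0x912e>>3)&0xf = 0x5  ←
seq:9 @ bit 7 → (0x912e>>7)&0x1ff = 0x122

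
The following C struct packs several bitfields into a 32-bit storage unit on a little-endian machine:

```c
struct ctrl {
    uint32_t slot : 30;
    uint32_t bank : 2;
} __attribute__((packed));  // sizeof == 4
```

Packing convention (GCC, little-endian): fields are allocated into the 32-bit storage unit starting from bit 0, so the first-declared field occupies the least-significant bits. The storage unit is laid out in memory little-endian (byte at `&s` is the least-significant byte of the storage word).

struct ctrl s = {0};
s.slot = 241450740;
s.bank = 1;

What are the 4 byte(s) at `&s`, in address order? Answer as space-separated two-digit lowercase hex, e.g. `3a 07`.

slot (30b) val=241450740 bits=0xe643ef4 at bit 0: 0x0e643ef4
bank (2b) val=1 bits=0x1 at bit 30: 0x4e643ef4
word = 0x4e643ef4 → little-endian bytes:
  [0]=0xf4  [1]=0x3e  [2]=0x64  [3]=0x4e

f4 3e 64 4e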